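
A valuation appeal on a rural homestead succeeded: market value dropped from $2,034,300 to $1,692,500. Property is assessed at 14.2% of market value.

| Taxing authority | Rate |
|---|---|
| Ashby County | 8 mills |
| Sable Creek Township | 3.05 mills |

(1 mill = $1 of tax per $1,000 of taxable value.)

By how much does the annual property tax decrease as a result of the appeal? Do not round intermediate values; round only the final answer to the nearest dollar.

$536

Old assessed value = $2,034,300 × 0.142 = $288,870.6
New assessed value = $1,692,500 × 0.142 = $240,335
Combined rate = 0.008 + 0.00305 = 0.01105
Old tax = $288,870.6 × 0.01105 = $3,192.02013
New tax = $240,335 × 0.01105 = $2,655.70175
Reduction = $3,192.02013 − $2,655.70175 = $536.31838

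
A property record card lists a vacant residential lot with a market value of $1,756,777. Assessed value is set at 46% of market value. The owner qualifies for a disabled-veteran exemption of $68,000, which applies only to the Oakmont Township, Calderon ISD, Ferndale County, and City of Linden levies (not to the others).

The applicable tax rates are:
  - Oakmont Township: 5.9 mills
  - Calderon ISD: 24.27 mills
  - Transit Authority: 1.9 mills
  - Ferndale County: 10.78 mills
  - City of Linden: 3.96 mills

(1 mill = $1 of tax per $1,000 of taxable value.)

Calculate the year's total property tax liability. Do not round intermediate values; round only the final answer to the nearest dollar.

$34,774

Assessed value = $1,756,777 × 0.46 = $808,117.42
Oakmont Township: ($808,117.42 − $68,000) × 0.0059 = $740,117.42 × 0.0059 = $4,366.692778
Calderon ISD: ($808,117.42 − $68,000) × 0.02427 = $740,117.42 × 0.02427 = $17,962.6497834
Transit Authority: $808,117.42 × 0.0019 = $1,535.423098
Ferndale County: ($808,117.42 − $68,000) × 0.01078 = $740,117.42 × 0.01078 = $7,978.4657876
City of Linden: ($808,117.42 − $68,000) × 0.00396 = $740,117.42 × 0.00396 = $2,930.8649832
Total = $34,774.0964302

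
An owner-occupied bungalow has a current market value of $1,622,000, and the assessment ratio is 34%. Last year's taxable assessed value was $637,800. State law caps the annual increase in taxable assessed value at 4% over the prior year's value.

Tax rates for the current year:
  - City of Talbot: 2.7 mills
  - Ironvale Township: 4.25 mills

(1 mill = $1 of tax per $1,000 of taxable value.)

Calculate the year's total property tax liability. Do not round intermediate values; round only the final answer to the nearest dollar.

$3,833

Uncapped assessed value = $1,622,000 × 0.34 = $551,480
Cap limit = $637,800 × 1.04 = $663,312
Taxable assessed value = min($551,480, $663,312) = $551,480 (cap does not bind)
City of Talbot: $551,480 × 0.0027 = $1,488.996
Ironvale Township: $551,480 × 0.00425 = $2,343.79
Total = $3,832.786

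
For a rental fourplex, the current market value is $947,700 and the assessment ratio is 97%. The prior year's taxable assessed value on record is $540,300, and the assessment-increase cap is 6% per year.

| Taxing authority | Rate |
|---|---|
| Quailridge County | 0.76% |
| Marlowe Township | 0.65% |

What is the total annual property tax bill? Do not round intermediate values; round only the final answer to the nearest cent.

Uncapped assessed value = $947,700 × 0.97 = $919,269
Cap limit = $540,300 × 1.06 = $572,718
Taxable assessed value = min($919,269, $572,718) = $572,718 (cap binds)
Quailridge County: $572,718 × 0.0076 = $4,352.6568
Marlowe Township: $572,718 × 0.0065 = $3,722.667
Total = $8,075.3238

$8,075.32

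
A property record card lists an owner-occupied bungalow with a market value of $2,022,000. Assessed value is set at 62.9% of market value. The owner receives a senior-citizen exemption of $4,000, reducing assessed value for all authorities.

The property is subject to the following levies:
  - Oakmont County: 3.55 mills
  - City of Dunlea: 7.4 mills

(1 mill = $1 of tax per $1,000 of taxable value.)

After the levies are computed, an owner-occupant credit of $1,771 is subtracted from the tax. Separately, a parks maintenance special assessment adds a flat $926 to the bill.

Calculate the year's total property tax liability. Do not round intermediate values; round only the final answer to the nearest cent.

Assessed value = $2,022,000 × 0.629 = $1,271,838
Taxable value = $1,271,838 − $4,000 = $1,267,838
Oakmont County: $1,267,838 × 0.00355 = $4,500.8249
City of Dunlea: $1,267,838 × 0.0074 = $9,382.0012
Levies subtotal = $13,882.8261
After credit = $13,882.8261 − $1,771 = $12,111.8261
Total = $12,111.8261 + $926 = $13,037.8261

$13,037.83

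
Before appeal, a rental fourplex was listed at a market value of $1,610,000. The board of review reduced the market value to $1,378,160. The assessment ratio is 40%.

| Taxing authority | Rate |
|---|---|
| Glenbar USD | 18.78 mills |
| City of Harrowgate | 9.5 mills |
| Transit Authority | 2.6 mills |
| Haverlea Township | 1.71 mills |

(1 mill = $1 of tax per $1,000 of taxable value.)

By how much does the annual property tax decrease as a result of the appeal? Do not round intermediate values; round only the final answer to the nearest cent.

$3,022.27

Old assessed value = $1,610,000 × 0.4 = $644,000
New assessed value = $1,378,160 × 0.4 = $551,264
Combined rate = 0.01878 + 0.0095 + 0.0026 + 0.00171 = 0.03259
Old tax = $644,000 × 0.03259 = $20,987.96
New tax = $551,264 × 0.03259 = $17,965.69376
Reduction = $20,987.96 − $17,965.69376 = $3,022.26624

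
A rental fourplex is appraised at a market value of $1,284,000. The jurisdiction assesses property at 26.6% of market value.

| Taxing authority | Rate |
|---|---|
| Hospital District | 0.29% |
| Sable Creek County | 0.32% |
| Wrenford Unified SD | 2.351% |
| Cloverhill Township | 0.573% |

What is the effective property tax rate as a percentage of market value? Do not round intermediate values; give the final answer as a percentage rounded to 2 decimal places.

0.94%

Assessed value = $1,284,000 × 0.266 = $341,544
Hospital District: $341,544 × 0.0029 = $990.4776
Sable Creek County: $341,544 × 0.0032 = $1,092.9408
Wrenford Unified SD: $341,544 × 0.02351 = $8,029.69944
Cloverhill Township: $341,544 × 0.00573 = $1,957.04712
Total tax = $12,070.16496
Effective rate = $12,070.16496 ÷ $1,284,000 = 0.94% of market value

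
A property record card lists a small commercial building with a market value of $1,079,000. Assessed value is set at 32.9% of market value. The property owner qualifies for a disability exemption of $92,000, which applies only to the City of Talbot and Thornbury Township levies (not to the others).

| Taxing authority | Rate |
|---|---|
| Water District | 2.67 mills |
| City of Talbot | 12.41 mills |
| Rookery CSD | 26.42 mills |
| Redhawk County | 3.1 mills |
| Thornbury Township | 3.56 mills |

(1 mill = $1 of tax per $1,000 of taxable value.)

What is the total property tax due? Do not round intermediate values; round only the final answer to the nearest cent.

$15,627.13

Assessed value = $1,079,000 × 0.329 = $354,991
Water District: $354,991 × 0.00267 = $947.82597
City of Talbot: ($354,991 − $92,000) × 0.01241 = $262,991 × 0.01241 = $3,263.71831
Rookery CSD: $354,991 × 0.02642 = $9,378.86222
Redhawk County: $354,991 × 0.0031 = $1,100.4721
Thornbury Township: ($354,991 − $92,000) × 0.00356 = $262,991 × 0.00356 = $936.24796
Total = $15,627.12656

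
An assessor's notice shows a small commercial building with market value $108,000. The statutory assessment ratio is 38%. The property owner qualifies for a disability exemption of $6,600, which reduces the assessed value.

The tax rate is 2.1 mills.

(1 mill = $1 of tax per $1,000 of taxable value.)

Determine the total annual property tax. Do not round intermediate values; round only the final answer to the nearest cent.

$72.32

Assessed value = $108,000 × 0.38 = $41,040
Taxable value = $41,040 − $6,600 = $34,440
Tax = $34,440 × 0.0021 = $72.324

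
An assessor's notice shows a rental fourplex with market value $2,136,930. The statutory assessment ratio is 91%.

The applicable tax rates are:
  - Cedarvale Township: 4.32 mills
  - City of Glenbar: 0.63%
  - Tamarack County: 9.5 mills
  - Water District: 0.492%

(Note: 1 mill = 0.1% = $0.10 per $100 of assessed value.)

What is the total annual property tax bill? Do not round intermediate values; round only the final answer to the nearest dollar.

Assessed value = $2,136,930 × 0.91 = $1,944,606.3
Cedarvale Township: $1,944,606.3 × 0.00432 = $8,400.699216
City of Glenbar: $1,944,606.3 × 0.0063 = $12,251.01969
Tamarack County: $1,944,606.3 × 0.0095 = $18,473.75985
Water District: $1,944,606.3 × 0.00492 = $9,567.462996
Total = $48,692.941752

$48,693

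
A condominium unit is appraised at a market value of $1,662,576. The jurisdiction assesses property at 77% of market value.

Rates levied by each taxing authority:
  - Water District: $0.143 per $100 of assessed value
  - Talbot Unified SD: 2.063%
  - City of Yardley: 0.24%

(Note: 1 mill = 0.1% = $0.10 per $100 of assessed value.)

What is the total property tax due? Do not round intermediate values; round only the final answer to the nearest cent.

$31,313.29

Assessed value = $1,662,576 × 0.77 = $1,280,183.52
Water District: $1,280,183.52 × 0.00143 = $1,830.6624336
Talbot Unified SD: $1,280,183.52 × 0.02063 = $26,410.1860176
City of Yardley: $1,280,183.52 × 0.0024 = $3,072.440448
Total = $31,313.2888992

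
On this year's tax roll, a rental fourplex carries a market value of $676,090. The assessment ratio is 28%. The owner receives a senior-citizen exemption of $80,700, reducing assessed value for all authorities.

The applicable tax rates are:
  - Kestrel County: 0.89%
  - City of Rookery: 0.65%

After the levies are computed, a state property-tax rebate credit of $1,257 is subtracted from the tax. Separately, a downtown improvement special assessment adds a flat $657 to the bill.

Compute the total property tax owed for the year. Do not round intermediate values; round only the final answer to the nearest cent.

Assessed value = $676,090 × 0.28 = $189,305.2
Taxable value = $189,305.2 − $80,700 = $108,605.2
Kestrel County: $108,605.2 × 0.0089 = $966.58628
City of Rookery: $108,605.2 × 0.0065 = $705.9338
Levies subtotal = $1,672.52008
After credit = $1,672.52008 − $1,257 = $415.52008
Total = $415.52008 + $657 = $1,072.52008

$1,072.52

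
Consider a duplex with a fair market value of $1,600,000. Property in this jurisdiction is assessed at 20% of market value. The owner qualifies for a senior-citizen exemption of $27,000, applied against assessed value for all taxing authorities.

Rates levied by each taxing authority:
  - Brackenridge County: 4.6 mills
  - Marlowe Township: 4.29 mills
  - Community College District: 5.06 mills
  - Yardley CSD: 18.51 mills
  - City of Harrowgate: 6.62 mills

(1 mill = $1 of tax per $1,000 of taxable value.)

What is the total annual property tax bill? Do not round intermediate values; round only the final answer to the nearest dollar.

$11,450

Assessed value = $1,600,000 × 0.2 = $320,000
Taxable value = $320,000 − $27,000 = $293,000
Brackenridge County: $293,000 × 0.0046 = $1,347.8
Marlowe Township: $293,000 × 0.00429 = $1,256.97
Community College District: $293,000 × 0.00506 = $1,482.58
Yardley CSD: $293,000 × 0.01851 = $5,423.43
City of Harrowgate: $293,000 × 0.00662 = $1,939.66
Total = $1,347.8 + $1,256.97 + $1,482.58 + $5,423.43 + $1,939.66 = $11,450.44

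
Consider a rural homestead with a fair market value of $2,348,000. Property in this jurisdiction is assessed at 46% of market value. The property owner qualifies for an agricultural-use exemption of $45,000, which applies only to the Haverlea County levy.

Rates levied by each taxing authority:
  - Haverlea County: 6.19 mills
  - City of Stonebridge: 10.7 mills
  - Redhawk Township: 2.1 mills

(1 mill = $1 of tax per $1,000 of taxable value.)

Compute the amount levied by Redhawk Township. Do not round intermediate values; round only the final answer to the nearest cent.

$2,268.17

Assessed value = $2,348,000 × 0.46 = $1,080,080
Redhawk Township taxable value = $1,080,080 (exemption does not apply)
Redhawk Township levy = $1,080,080 × 0.0021 = $2,268.168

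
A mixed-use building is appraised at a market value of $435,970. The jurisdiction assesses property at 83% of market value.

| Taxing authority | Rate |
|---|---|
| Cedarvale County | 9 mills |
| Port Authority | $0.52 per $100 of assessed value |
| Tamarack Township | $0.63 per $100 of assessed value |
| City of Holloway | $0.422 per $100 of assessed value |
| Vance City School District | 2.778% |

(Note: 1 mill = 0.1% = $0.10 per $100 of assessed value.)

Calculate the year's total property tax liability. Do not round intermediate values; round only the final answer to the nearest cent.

Assessed value = $435,970 × 0.83 = $361,855.1
Cedarvale County: $361,855.1 × 0.009 = $3,256.6959
Port Authority: $361,855.1 × 0.0052 = $1,881.64652
Tamarack Township: $361,855.1 × 0.0063 = $2,279.68713
City of Holloway: $361,855.1 × 0.00422 = $1,527.028522
Vance City School District: $361,855.1 × 0.02778 = $10,052.334678
Total = $18,997.39275

$18,997.39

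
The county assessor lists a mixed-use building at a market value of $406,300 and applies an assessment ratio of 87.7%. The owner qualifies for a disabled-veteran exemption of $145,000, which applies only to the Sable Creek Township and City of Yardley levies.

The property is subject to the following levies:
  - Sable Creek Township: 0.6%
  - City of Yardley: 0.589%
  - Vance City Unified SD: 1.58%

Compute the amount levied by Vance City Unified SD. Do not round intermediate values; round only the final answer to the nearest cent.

Assessed value = $406,300 × 0.877 = $356,325.1
Vance City Unified SD taxable value = $356,325.1 (exemption does not apply)
Vance City Unified SD levy = $356,325.1 × 0.0158 = $5,629.93658

$5,629.94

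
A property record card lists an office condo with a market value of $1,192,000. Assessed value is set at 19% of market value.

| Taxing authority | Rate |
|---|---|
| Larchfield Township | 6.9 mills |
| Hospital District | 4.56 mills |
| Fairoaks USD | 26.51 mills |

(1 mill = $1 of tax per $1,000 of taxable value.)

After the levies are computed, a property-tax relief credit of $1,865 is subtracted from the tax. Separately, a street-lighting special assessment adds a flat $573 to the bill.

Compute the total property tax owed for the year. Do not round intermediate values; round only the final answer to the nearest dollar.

Assessed value = $1,192,000 × 0.19 = $226,480
Larchfield Township: $226,480 × 0.0069 = $1,562.712
Hospital District: $226,480 × 0.00456 = $1,032.7488
Fairoaks USD: $226,480 × 0.02651 = $6,003.9848
Levies subtotal = $8,599.4456
After credit = $8,599.4456 − $1,865 = $6,734.4456
Total = $6,734.4456 + $573 = $7,307.4456

$7,307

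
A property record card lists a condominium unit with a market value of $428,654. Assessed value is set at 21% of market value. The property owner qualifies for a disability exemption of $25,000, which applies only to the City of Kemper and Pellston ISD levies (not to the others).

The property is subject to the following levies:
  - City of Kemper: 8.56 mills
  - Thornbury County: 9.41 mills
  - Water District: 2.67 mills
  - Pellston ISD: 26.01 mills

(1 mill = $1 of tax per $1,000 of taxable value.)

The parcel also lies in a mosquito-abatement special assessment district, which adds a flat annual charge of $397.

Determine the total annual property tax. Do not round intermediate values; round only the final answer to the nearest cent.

Assessed value = $428,654 × 0.21 = $90,017.34
City of Kemper: ($90,017.34 − $25,000) × 0.00856 = $65,017.34 × 0.00856 = $556.5484304
Thornbury County: $90,017.34 × 0.00941 = $847.0631694
Water District: $90,017.34 × 0.00267 = $240.3462978
Pellston ISD: ($90,017.34 − $25,000) × 0.02601 = $65,017.34 × 0.02601 = $1,691.1010134
Levies subtotal = $3,335.058911
Total = $3,335.058911 + $397 = $3,732.058911

$3,732.06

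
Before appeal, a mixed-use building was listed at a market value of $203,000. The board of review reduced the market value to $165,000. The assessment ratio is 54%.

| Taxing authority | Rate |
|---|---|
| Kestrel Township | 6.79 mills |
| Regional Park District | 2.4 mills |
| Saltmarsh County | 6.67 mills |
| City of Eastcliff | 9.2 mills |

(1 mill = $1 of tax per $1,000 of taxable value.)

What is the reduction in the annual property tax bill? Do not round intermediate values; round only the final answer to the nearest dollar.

Old assessed value = $203,000 × 0.54 = $109,620
New assessed value = $165,000 × 0.54 = $89,100
Combined rate = 0.00679 + 0.0024 + 0.00667 + 0.0092 = 0.02506
Old tax = $109,620 × 0.02506 = $2,747.0772
New tax = $89,100 × 0.02506 = $2,232.846
Reduction = $2,747.0772 − $2,232.846 = $514.2312

$514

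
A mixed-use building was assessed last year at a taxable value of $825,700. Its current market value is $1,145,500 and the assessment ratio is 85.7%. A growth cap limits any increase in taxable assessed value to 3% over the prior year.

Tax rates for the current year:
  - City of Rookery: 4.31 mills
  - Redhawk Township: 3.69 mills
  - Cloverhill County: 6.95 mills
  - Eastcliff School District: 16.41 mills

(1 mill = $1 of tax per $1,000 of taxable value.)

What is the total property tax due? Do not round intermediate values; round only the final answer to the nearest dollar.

Uncapped assessed value = $1,145,500 × 0.857 = $981,693.5
Cap limit = $825,700 × 1.03 = $850,471
Taxable assessed value = min($981,693.5, $850,471) = $850,471 (cap binds)
City of Rookery: $850,471 × 0.00431 = $3,665.53001
Redhawk Township: $850,471 × 0.00369 = $3,138.23799
Cloverhill County: $850,471 × 0.00695 = $5,910.77345
Eastcliff School District: $850,471 × 0.01641 = $13,956.22911
Total = $26,670.77056

$26,671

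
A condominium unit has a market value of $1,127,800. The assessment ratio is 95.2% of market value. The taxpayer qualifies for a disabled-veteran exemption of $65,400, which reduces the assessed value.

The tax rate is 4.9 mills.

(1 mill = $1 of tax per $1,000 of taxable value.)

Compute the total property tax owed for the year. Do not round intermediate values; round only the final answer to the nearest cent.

Assessed value = $1,127,800 × 0.952 = $1,073,665.6
Taxable value = $1,073,665.6 − $65,400 = $1,008,265.6
Tax = $1,008,265.6 × 0.0049 = $4,940.50144

$4,940.50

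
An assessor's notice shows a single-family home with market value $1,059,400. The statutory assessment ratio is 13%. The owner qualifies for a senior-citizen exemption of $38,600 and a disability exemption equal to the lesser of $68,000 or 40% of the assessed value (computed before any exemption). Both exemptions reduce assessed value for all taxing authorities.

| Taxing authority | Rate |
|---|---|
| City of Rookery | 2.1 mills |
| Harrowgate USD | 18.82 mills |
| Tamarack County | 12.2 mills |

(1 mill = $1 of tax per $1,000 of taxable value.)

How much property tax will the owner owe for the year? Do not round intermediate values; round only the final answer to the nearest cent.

$1,458.38

Assessed value = $1,059,400 × 0.13 = $137,722
Disability exemption = min($68,000, 40% × $137,722) = min($68,000, $55,088.8) = $55,088.8 (percentage binds)
Taxable value = $137,722 − $38,600 − $55,088.8 = $44,033.2
City of Rookery: $44,033.2 × 0.0021 = $92.46972
Harrowgate USD: $44,033.2 × 0.01882 = $828.704824
Tamarack County: $44,033.2 × 0.0122 = $537.20504
Total = $1,458.379584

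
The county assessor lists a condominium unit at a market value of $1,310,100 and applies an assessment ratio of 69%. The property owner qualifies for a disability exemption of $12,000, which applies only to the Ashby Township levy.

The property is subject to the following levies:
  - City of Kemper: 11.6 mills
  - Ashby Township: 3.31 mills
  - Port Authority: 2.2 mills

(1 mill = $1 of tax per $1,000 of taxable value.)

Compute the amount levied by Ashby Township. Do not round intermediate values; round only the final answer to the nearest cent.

Assessed value = $1,310,100 × 0.69 = $903,969
Ashby Township taxable value = $903,969 − $12,000 = $891,969
Ashby Township levy = $891,969 × 0.00331 = $2,952.41739

$2,952.42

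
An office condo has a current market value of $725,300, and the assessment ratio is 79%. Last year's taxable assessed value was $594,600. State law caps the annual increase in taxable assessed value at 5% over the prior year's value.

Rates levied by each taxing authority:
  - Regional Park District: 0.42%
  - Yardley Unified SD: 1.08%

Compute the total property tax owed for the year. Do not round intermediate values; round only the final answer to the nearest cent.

$8,594.81

Uncapped assessed value = $725,300 × 0.79 = $572,987
Cap limit = $594,600 × 1.05 = $624,330
Taxable assessed value = min($572,987, $624,330) = $572,987 (cap does not bind)
Regional Park District: $572,987 × 0.0042 = $2,406.5454
Yardley Unified SD: $572,987 × 0.0108 = $6,188.2596
Total = $8,594.805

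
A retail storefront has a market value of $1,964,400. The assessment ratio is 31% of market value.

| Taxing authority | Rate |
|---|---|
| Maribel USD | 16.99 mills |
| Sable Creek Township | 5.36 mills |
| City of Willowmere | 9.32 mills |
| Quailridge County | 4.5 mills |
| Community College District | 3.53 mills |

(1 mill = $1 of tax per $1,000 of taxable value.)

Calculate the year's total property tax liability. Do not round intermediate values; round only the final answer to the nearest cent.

$24,175.87

Assessed value = $1,964,400 × 0.31 = $608,964
Maribel USD: $608,964 × 0.01699 = $10,346.29836
Sable Creek Township: $608,964 × 0.00536 = $3,264.04704
City of Willowmere: $608,964 × 0.00932 = $5,675.54448
Quailridge County: $608,964 × 0.0045 = $2,740.338
Community College District: $608,964 × 0.00353 = $2,149.64292
Total = $10,346.29836 + $3,264.04704 + $5,675.54448 + $2,740.338 + $2,149.64292 = $24,175.8708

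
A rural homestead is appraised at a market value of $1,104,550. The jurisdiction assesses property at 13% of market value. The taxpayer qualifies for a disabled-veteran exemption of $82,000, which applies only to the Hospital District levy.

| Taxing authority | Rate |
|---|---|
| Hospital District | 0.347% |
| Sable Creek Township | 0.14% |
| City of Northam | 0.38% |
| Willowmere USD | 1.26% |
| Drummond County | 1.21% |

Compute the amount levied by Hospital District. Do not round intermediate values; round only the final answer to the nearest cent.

Assessed value = $1,104,550 × 0.13 = $143,591.5
Hospital District taxable value = $143,591.5 − $82,000 = $61,591.5
Hospital District levy = $61,591.5 × 0.00347 = $213.722505

$213.72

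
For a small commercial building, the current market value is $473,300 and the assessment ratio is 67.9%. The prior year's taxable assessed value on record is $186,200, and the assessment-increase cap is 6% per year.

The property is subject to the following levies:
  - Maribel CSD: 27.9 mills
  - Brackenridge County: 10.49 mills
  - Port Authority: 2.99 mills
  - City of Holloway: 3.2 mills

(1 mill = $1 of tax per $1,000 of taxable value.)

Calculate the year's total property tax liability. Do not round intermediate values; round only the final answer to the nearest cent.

$8,798.84

Uncapped assessed value = $473,300 × 0.679 = $321,370.7
Cap limit = $186,200 × 1.06 = $197,372
Taxable assessed value = min($321,370.7, $197,372) = $197,372 (cap binds)
Maribel CSD: $197,372 × 0.0279 = $5,506.6788
Brackenridge County: $197,372 × 0.01049 = $2,070.43228
Port Authority: $197,372 × 0.00299 = $590.14228
City of Holloway: $197,372 × 0.0032 = $631.5904
Total = $8,798.84376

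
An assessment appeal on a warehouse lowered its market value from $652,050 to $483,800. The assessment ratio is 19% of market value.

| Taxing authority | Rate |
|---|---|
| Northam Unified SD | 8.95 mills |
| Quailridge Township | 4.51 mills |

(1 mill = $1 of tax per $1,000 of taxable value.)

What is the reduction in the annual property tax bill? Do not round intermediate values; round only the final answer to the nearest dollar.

$430

Old assessed value = $652,050 × 0.19 = $123,889.5
New assessed value = $483,800 × 0.19 = $91,922
Combined rate = 0.00895 + 0.00451 = 0.01346
Old tax = $123,889.5 × 0.01346 = $1,667.55267
New tax = $91,922 × 0.01346 = $1,237.27012
Reduction = $1,667.55267 − $1,237.27012 = $430.28255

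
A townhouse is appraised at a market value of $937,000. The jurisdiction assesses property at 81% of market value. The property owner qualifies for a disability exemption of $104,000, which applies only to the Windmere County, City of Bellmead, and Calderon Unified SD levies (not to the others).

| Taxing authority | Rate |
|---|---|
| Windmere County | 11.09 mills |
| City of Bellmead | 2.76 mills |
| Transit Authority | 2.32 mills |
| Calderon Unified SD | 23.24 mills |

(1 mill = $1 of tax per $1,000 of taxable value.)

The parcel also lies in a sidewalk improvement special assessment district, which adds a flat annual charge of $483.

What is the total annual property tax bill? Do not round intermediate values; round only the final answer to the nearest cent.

$26,536.65

Assessed value = $937,000 × 0.81 = $758,970
Windmere County: ($758,970 − $104,000) × 0.01109 = $654,970 × 0.01109 = $7,263.6173
City of Bellmead: ($758,970 − $104,000) × 0.00276 = $654,970 × 0.00276 = $1,807.7172
Transit Authority: $758,970 × 0.00232 = $1,760.8104
Calderon Unified SD: ($758,970 − $104,000) × 0.02324 = $654,970 × 0.02324 = $15,221.5028
Levies subtotal = $26,053.6477
Total = $26,053.6477 + $483 = $26,536.6477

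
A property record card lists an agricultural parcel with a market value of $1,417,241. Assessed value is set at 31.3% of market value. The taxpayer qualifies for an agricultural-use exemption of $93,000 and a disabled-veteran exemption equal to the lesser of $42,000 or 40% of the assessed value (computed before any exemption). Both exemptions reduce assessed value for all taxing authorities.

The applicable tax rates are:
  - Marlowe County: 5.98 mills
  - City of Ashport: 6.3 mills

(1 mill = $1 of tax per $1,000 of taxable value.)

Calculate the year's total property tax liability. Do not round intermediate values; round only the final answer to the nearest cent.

$3,789.56

Assessed value = $1,417,241 × 0.313 = $443,596.433
Disabled-veteran exemption = min($42,000, 40% × $443,596.433) = min($42,000, $177,438.5732) = $42,000 (dollar cap binds)
Taxable value = $443,596.433 − $93,000 − $42,000 = $308,596.433
Marlowe County: $308,596.433 × 0.00598 = $1,845.40666934
City of Ashport: $308,596.433 × 0.0063 = $1,944.1575279
Total = $3,789.56419724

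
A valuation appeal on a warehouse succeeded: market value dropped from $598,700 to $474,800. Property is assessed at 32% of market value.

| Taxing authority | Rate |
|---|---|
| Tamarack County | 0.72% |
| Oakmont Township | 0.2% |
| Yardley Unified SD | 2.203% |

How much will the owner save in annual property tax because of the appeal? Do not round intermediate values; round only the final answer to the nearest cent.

$1,238.21

Old assessed value = $598,700 × 0.32 = $191,584
New assessed value = $474,800 × 0.32 = $151,936
Combined rate = 0.0072 + 0.002 + 0.02203 = 0.03123
Old tax = $191,584 × 0.03123 = $5,983.16832
New tax = $151,936 × 0.03123 = $4,744.96128
Reduction = $5,983.16832 − $4,744.96128 = $1,238.20704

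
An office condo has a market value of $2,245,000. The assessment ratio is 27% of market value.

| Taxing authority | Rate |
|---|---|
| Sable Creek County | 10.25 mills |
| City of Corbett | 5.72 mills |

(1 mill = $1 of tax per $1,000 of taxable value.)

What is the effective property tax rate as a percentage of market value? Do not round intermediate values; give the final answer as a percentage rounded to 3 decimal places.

Assessed value = $2,245,000 × 0.27 = $606,150
Sable Creek County: $606,150 × 0.01025 = $6,213.0375
City of Corbett: $606,150 × 0.00572 = $3,467.178
Total tax = $9,680.2155
Effective rate = $9,680.2155 ÷ $2,245,000 = 0.431% of market value

0.431%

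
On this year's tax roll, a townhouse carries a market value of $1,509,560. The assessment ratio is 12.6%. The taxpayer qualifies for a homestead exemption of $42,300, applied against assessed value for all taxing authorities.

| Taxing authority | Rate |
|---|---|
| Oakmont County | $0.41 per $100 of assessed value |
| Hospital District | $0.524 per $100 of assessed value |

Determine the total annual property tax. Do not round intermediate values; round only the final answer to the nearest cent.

$1,381.43

Assessed value = $1,509,560 × 0.126 = $190,204.56
Taxable value = $190,204.56 − $42,300 = $147,904.56
Oakmont County: $147,904.56 × 0.0041 = $606.408696
Hospital District: $147,904.56 × 0.00524 = $775.0198944
Total = $606.408696 + $775.0198944 = $1,381.4285904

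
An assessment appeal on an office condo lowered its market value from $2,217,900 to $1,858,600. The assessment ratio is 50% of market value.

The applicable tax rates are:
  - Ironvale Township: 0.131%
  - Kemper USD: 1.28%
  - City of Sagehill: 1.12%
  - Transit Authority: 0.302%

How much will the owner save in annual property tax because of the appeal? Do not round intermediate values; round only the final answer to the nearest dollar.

Old assessed value = $2,217,900 × 0.5 = $1,108,950
New assessed value = $1,858,600 × 0.5 = $929,300
Combined rate = 0.00131 + 0.0128 + 0.0112 + 0.00302 = 0.02833
Old tax = $1,108,950 × 0.02833 = $31,416.5535
New tax = $929,300 × 0.02833 = $26,327.069
Reduction = $31,416.5535 − $26,327.069 = $5,089.4845

$5,089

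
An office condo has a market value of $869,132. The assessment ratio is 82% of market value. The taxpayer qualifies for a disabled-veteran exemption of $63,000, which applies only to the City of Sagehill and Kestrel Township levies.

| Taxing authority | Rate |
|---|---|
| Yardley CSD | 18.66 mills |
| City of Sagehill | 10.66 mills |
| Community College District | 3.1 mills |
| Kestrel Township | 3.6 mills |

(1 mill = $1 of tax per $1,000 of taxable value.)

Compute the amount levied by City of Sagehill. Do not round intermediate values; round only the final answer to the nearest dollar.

Assessed value = $869,132 × 0.82 = $712,688.24
City of Sagehill taxable value = $712,688.24 − $63,000 = $649,688.24
City of Sagehill levy = $649,688.24 × 0.01066 = $6,925.6766384

$6,926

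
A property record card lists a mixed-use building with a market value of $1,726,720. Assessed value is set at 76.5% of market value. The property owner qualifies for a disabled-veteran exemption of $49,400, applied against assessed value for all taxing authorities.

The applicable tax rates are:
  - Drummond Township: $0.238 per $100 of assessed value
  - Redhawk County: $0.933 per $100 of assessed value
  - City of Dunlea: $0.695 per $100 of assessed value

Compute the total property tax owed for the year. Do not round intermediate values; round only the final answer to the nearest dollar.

$23,727

Assessed value = $1,726,720 × 0.765 = $1,320,940.8
Taxable value = $1,320,940.8 − $49,400 = $1,271,540.8
Drummond Township: $1,271,540.8 × 0.00238 = $3,026.267104
Redhawk County: $1,271,540.8 × 0.00933 = $11,863.475664
City of Dunlea: $1,271,540.8 × 0.00695 = $8,837.20856
Total = $3,026.267104 + $11,863.475664 + $8,837.20856 = $23,726.951328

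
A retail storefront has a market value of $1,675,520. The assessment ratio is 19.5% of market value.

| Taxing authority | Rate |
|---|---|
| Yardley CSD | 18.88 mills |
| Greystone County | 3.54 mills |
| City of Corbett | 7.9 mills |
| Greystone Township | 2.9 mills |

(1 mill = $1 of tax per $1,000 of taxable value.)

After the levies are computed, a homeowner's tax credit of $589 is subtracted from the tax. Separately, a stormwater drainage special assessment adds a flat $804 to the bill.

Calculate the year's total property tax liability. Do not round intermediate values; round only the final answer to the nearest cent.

Assessed value = $1,675,520 × 0.195 = $326,726.4
Yardley CSD: $326,726.4 × 0.01888 = $6,168.594432
Greystone County: $326,726.4 × 0.00354 = $1,156.611456
City of Corbett: $326,726.4 × 0.0079 = $2,581.13856
Greystone Township: $326,726.4 × 0.0029 = $947.50656
Levies subtotal = $10,853.851008
After credit = $10,853.851008 − $589 = $10,264.851008
Total = $10,264.851008 + $804 = $11,068.851008

$11,068.85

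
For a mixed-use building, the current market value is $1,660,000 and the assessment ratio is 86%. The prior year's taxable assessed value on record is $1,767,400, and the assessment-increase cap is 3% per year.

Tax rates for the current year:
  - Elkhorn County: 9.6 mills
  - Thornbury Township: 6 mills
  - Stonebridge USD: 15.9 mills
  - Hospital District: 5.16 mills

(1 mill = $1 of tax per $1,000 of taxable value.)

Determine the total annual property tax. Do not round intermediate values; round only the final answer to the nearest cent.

$52,335.82

Uncapped assessed value = $1,660,000 × 0.86 = $1,427,600
Cap limit = $1,767,400 × 1.03 = $1,820,422
Taxable assessed value = min($1,427,600, $1,820,422) = $1,427,600 (cap does not bind)
Elkhorn County: $1,427,600 × 0.0096 = $13,704.96
Thornbury Township: $1,427,600 × 0.006 = $8,565.6
Stonebridge USD: $1,427,600 × 0.0159 = $22,698.84
Hospital District: $1,427,600 × 0.00516 = $7,366.416
Total = $52,335.816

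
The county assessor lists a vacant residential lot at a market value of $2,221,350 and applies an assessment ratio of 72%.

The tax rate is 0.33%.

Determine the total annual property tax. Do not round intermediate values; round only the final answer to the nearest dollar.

Assessed value = $2,221,350 × 0.72 = $1,599,372
Tax = $1,599,372 × 0.0033 = $5,277.9276

$5,278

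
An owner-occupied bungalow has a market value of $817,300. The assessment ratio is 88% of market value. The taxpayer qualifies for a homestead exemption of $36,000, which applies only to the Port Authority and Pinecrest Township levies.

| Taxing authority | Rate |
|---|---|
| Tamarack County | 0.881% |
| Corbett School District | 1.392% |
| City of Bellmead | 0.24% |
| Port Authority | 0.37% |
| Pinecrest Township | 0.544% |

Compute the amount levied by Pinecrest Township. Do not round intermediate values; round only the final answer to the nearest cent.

Assessed value = $817,300 × 0.88 = $719,224
Pinecrest Township taxable value = $719,224 − $36,000 = $683,224
Pinecrest Township levy = $683,224 × 0.00544 = $3,716.73856

$3,716.74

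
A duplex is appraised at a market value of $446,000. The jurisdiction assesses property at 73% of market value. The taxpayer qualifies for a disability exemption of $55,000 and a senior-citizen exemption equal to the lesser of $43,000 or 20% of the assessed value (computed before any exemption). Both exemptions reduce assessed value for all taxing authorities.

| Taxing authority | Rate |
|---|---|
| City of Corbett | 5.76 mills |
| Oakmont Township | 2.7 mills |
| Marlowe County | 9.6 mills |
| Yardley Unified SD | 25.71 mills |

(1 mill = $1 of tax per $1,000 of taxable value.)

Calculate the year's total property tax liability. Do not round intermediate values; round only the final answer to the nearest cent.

Assessed value = $446,000 × 0.73 = $325,580
Senior-citizen exemption = min($43,000, 20% × $325,580) = min($43,000, $65,116) = $43,000 (dollar cap binds)
Taxable value = $325,580 − $55,000 − $43,000 = $227,580
City of Corbett: $227,580 × 0.00576 = $1,310.8608
Oakmont Township: $227,580 × 0.0027 = $614.466
Marlowe County: $227,580 × 0.0096 = $2,184.768
Yardley Unified SD: $227,580 × 0.02571 = $5,851.0818
Total = $9,961.1766

$9,961.18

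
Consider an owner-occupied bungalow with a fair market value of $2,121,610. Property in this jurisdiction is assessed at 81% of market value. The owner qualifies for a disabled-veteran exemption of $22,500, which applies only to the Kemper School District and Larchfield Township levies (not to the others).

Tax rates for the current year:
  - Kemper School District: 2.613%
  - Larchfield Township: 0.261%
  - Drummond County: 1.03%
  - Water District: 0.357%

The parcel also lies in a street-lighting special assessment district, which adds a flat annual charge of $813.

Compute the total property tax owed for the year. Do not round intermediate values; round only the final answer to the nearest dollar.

Assessed value = $2,121,610 × 0.81 = $1,718,504.1
Kemper School District: ($1,718,504.1 − $22,500) × 0.02613 = $1,696,004.1 × 0.02613 = $44,316.587133
Larchfield Township: ($1,718,504.1 − $22,500) × 0.00261 = $1,696,004.1 × 0.00261 = $4,426.570701
Drummond County: $1,718,504.1 × 0.0103 = $17,700.59223
Water District: $1,718,504.1 × 0.00357 = $6,135.059637
Levies subtotal = $72,578.809701
Total = $72,578.809701 + $813 = $73,391.809701

$73,392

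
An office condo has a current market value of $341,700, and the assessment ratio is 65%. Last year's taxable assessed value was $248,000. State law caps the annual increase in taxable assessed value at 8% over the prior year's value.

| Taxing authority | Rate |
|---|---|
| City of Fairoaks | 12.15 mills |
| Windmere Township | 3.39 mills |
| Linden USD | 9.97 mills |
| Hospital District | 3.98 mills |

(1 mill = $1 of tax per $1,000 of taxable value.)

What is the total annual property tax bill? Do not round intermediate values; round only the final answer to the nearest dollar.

Uncapped assessed value = $341,700 × 0.65 = $222,105
Cap limit = $248,000 × 1.08 = $267,840
Taxable assessed value = min($222,105, $267,840) = $222,105 (cap does not bind)
City of Fairoaks: $222,105 × 0.01215 = $2,698.57575
Windmere Township: $222,105 × 0.00339 = $752.93595
Linden USD: $222,105 × 0.00997 = $2,214.38685
Hospital District: $222,105 × 0.00398 = $883.9779
Total = $6,549.87645

$6,550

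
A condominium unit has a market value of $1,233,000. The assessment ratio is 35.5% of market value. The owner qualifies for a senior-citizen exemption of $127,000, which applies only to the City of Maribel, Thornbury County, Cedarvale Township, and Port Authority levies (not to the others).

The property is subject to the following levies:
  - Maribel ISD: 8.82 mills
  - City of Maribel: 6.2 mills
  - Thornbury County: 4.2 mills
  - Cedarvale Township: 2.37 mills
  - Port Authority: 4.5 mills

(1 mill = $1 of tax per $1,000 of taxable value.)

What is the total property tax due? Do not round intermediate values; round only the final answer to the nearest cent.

Assessed value = $1,233,000 × 0.355 = $437,715
Maribel ISD: $437,715 × 0.00882 = $3,860.6463
City of Maribel: ($437,715 − $127,000) × 0.0062 = $310,715 × 0.0062 = $1,926.433
Thornbury County: ($437,715 − $127,000) × 0.0042 = $310,715 × 0.0042 = $1,305.003
Cedarvale Township: ($437,715 − $127,000) × 0.00237 = $310,715 × 0.00237 = $736.39455
Port Authority: ($437,715 − $127,000) × 0.0045 = $310,715 × 0.0045 = $1,398.2175
Total = $9,226.69435

$9,226.69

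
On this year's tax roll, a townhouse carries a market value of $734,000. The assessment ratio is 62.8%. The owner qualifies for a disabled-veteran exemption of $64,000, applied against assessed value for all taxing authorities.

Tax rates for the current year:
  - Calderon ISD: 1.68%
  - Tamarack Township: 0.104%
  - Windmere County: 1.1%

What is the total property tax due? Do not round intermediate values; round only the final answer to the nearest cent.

$11,448.10

Assessed value = $734,000 × 0.628 = $460,952
Taxable value = $460,952 − $64,000 = $396,952
Calderon ISD: $396,952 × 0.0168 = $6,668.7936
Tamarack Township: $396,952 × 0.00104 = $412.83008
Windmere County: $396,952 × 0.011 = $4,366.472
Total = $6,668.7936 + $412.83008 + $4,366.472 = $11,448.09568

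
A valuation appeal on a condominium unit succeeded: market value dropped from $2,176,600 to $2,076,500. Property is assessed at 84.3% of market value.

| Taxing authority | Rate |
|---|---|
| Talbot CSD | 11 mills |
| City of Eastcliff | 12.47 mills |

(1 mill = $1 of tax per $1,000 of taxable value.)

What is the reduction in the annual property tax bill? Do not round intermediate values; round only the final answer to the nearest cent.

Old assessed value = $2,176,600 × 0.843 = $1,834,873.8
New assessed value = $2,076,500 × 0.843 = $1,750,489.5
Combined rate = 0.011 + 0.01247 = 0.02347
Old tax = $1,834,873.8 × 0.02347 = $43,064.488086
New tax = $1,750,489.5 × 0.02347 = $41,083.988565
Reduction = $43,064.488086 − $41,083.988565 = $1,980.499521

$1,980.50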